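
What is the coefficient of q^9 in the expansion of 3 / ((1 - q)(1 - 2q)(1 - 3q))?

259578

The denominator gives the recurrence a_n = 6a_(n−1) − 11a_(n−2) + 6a_(n−3) for n ≥ 3; the numerator fixes a_0 = 3, a_1 = 18, a_2 = 75.
Iterating: 3, 18, 75, 270, 903, 2898, 9075, 27990, 85503, 259578, so a_9 = 259578.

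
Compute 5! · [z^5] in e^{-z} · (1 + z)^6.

-151

The EGF product rule gives c_5 = Σ_{k_1+k_2=5} C(5; k_1,k_2) · ∏ g_i(k_i), where e^{-z} gives (-1)^k; (1+z)^6 gives the falling factorial (6)_k.
g_1(k) for k = 0…5: 1, -1, 1, -1, 1, -1.
g_2(k) for k = 0…5: 1, 6, 30, 120, 360, 720.
c_5 = Σ_k C(5,k)·g_1(k)·g_2(5−k) = 1·1·720 + 5·(-1)·360 + 10·1·120 + 10·(-1)·30 + 5·1·6 + 1·(-1)·1 = 720 − 1800 + 1200 − 300 + 30 − 1 = -151.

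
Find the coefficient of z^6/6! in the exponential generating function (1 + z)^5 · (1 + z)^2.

5040

The EGF product rule gives c_6 = Σ_{k_1+k_2=6} C(6; k_1,k_2) · ∏ g_i(k_i), where (1+z)^5 gives the falling factorial (5)_k; (1+z)^2 gives the falling factorial (2)_k.
g_1(k) for k = 0…6: 1, 5, 20, 60, 120, 120, 0.
g_2(k) for k = 0…6: 1, 2, 2, 0, 0, 0, 0.
c_6 = Σ_k C(6,k)·g_1(k)·g_2(6−k) = 15·120·2 + 6·120·2 = 3600 + 1440 = 5040.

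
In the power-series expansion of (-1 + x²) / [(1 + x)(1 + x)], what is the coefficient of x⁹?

2

The denominator gives the recurrence a_n = −2a_(n−1) − a_(n−2) for n ≥ 3; the numerator fixes a_0 = -1, a_1 = 2, a_2 = -2.
Iterating: -1, 2, -2, 2, -2, 2, -2, 2, -2, 2, so a_9 = 2.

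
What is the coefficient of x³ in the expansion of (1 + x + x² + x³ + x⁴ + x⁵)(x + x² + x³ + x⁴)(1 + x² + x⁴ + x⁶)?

4

(1 + x + x² + x³ + x⁴ + x⁵) has coefficients 1,1,1,1 for degrees 0…3.
(x + x² + x³ + x⁴) has coefficients 0,1,1,1 for degrees 0…3.
Finally multiplying by (1 + x² + x⁴ + x⁶), the product of all factors after the first has coefficients 0,1,1,2 for degrees 0…3.
[x³] = 1·2 + 1·1 + 1·1 + 1·0 = 4.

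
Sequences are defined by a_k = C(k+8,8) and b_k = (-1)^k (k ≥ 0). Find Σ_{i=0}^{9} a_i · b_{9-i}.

15792

The convolution is the x^9 coefficient of A(x)B(x).
Σ = 1·(-1) + 9·1 + 45·(-1) + 165·1 + 495·(-1) + 1287·1 + 3003·(-1) + 6435·1 + 12870·(-1) + 24310·1 = 15792.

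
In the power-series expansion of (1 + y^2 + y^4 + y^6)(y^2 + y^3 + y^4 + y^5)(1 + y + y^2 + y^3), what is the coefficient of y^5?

6

(1 + y^2 + y^4 + y^6) has coefficients 1,0,1,0,1,0 for degrees 0…5.
(y^2 + y^3 + y^4 + y^5) has coefficients 0,0,1,1,1,1 for degrees 0…5.
Finally multiplying by (1 + y + y^2 + y^3), the product of all factors after the first has coefficients 0,0,1,2,3,4 for degrees 0…5.
[y^5] = 1·4 + 1·2 + 1·0 = 6.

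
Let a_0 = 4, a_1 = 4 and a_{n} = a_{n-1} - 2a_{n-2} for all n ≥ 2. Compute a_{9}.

-44

The ordinary generating function has denominator 1 - q + 2q^2.
Iterating the recurrence: a_0,…,a_{9} = 4, 4, -4, -12, -4, 20, 28, -12, -68, -44.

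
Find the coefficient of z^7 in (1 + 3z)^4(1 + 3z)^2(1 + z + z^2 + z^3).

3402

(1 + 3z)^4 has coefficients 1,12,54,108,81 for degrees 0…4.
(1 + 3z)^2 has coefficients 1,6,9,0,0,0,0,0 for degrees 0…7.
Finally multiplying by (1 + z + z^2 + z^3), the product of all factors after the first has coefficients 1,7,16,16,15,9,0,0 for degrees 0…7.
[z^7] = 1·0 + 12·0 + 54·9 + 108·15 + 81·16 = 3402.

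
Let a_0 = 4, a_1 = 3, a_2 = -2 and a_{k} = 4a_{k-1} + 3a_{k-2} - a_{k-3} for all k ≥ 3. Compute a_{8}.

-8973

The ordinary generating function has denominator 1 - 4y - 3y^2 + y^3.
Iterating the recurrence: a_0,…,a_{8} = 4, 3, -2, -3, -21, -91, -424, -1948, -8973.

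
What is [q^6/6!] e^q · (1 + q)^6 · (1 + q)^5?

805597

The EGF product rule gives c_6 = Σ_{k_1+k_2+k_3=6} C(6; k_1,k_2,k_3) · ∏ g_i(k_i), where e^q gives (1)^k; (1+q)^6 gives the falling factorial (6)_k; (1+q)^5 gives the falling factorial (5)_k.
g_1(k) for k = 0…6: 1, 1, 1, 1, 1, 1, 1.
g_2(k) for k = 0…6: 1, 6, 30, 120, 360, 720, 720.
g_3(k) for k = 0…6: 1, 5, 20, 60, 120, 120, 0.
First combine the last two factors: h(k) = Σ_j C(k,j)·g_2(j)·g_3(k−j) for k = 0…6: 1, 11, 110, 990, 7920, 55440, 332640.
c_6 = Σ_k C(6,k)·g_1(k)·h(6−k) = 1·1·332640 + 6·1·55440 + 15·1·7920 + 20·1·990 + 15·1·110 + 6·1·11 + 1·1·1 = 332640 + 332640 + 118800 + 19800 + 1650 + 66 + 1 = 805597.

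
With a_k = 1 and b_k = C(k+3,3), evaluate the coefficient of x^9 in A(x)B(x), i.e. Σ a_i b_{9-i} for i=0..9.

The convolution is the x^9 coefficient of A(x)B(x).
Σ = 1·220 + 1·165 + 1·120 + 1·84 + 1·56 + 1·35 + 1·20 + 1·10 + 1·4 + 1·1 = 715.

715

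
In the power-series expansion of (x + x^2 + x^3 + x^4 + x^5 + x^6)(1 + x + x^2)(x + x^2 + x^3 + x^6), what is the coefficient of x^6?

(x + x^2 + x^3 + x^4 + x^5 + x^6) has coefficients 0,1,1,1,1,1,1 for degrees 0…6.
(1 + x + x^2) has coefficients 1,1,1,0,0,0,0 for degrees 0…6.
Finally multiplying by (x + x^2 + x^3 + x^6), the product of all factors after the first has coefficients 0,1,2,3,2,1,1 for degrees 0…6.
[x^6] = 1·1 + 1·2 + 1·3 + 1·2 + 1·1 + 1·0 = 9.

9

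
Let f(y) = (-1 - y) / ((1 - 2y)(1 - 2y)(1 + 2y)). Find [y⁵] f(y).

The denominator gives the recurrence a_n = 2a_(n−1) + 4a_(n−2) − 8a_(n−3) for n ≥ 3; the numerator fixes a_0 = -1, a_1 = -3, a_2 = -10.
Iterating: -1, -3, -10, -24, -64, -144, so a_5 = -144.

-144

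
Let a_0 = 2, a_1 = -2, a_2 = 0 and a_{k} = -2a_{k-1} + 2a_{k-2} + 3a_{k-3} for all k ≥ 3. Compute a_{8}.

The ordinary generating function has denominator 1 + 2t - 2t^2 - 3t^3.
Iterating the recurrence: a_0,…,a_{8} = 2, -2, 0, 2, -10, 24, -62, 142, -336.

-336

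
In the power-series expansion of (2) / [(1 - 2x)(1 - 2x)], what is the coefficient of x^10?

22528

The denominator gives the recurrence a_n = 4a_(n−1) − 4a_(n−2) for n ≥ 2; the numerator fixes a_0 = 2, a_1 = 8.
Iterating: 2, 8, 24, 64, 160, 384, 896, 2048, 4608, 10240, 22528, so a_10 = 22528.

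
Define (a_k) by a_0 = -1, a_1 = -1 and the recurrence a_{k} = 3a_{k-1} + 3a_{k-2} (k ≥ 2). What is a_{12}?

-3447441

The ordinary generating function has denominator 1 - 3y - 3y^2.
Iterating the recurrence: a_0,…,a_{12} = -1, -1, -6, -21, -81, -306, -1161, -4401, -16686, -63261, -239841, -909306, -3447441.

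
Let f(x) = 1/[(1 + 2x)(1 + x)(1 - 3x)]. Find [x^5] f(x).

84

The denominator gives the recurrence a_n = 7a_(n−2) + 6a_(n−3) for n ≥ 3; the numerator fixes a_0 = 1, a_1 = 0, a_2 = 7.
Iterating: 1, 0, 7, 6, 49, 84, so a_5 = 84.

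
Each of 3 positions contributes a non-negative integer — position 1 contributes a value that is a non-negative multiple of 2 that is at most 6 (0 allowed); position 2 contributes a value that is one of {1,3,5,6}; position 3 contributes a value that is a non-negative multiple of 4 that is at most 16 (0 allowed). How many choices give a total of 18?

The generating function for the choices is (1 + x² + x⁴ + x⁶)·(x + x³ + x⁵ + x⁶)·(1 + x⁴ + x⁸ + x¹² + x¹⁶); the count is [x¹⁸].
(1 + x² + x⁴ + x⁶) has coefficients 1,0,1,0,1,0,1 for degrees 0…6.
(x + x³ + x⁵ + x⁶) has coefficients 0,1,0,1,0,1,1,0,0,0,0,0,0,0,0,0,0,0,0 for degrees 0…18.
Finally multiplying by (1 + x⁴ + x⁸ + x¹² + x¹⁶), the product of all factors after the first has coefficients 0,1,0,1,0,2,1,1,0,2,1,1,0,2,1,1,0,2,1 for degrees 0…18.
[x¹⁸] = 1·1 + 1·0 + 1·1 + 1·0 = 2.

2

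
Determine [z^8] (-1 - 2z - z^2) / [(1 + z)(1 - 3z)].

The denominator gives the recurrence a_n = 2a_(n−1) + 3a_(n−2) for n ≥ 3; the numerator fixes a_0 = -1, a_1 = -4, a_2 = -12.
Iterating: -1, -4, -12, -36, -108, -324, -972, -2916, -8748, so a_8 = -8748.

-8748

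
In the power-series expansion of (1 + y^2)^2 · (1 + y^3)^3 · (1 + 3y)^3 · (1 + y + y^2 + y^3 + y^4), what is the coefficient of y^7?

(1 + y^2)^2 has coefficients 1,0,2,0,1 for degrees 0…4.
(1 + y^3)^3 has coefficients 1,0,0,3,0,0,3,0 for degrees 0…7.
Multiplying by (1 + 3y)^3 gives running coefficients 1,9,27,30,27,81,84,27 for degrees 0…7.
Finally multiplying by (1 + y + y^2 + y^3 + y^4), the product of all factors after the first has coefficients 1,10,37,67,94,174,249,249 for degrees 0…7.
[y^7] = 1·249 + 2·174 + 1·67 = 664.

664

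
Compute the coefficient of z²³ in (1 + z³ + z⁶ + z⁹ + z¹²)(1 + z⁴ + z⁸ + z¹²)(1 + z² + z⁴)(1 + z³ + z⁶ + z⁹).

11

(1 + z³ + z⁶ + z⁹ + z¹²) has coefficients 1,0,0,1,0,0,1,0,0,1,0,0,1 for degrees 0…12.
(1 + z⁴ + z⁸ + z¹²) has coefficients 1,0,0,0,1,0,0,0,1,0,0,0,1,0,0,0,0,0,0,0,0,0,0,0 for degrees 0…23.
Multiplying by (1 + z² + z⁴) gives running coefficients 1,0,1,0,2,0,1,0,2,0,1,0,2,0,1,0,1,0,0,0,0,0,0,0 for degrees 0…23.
Finally multiplying by (1 + z³ + z⁶ + z⁹), the product of all factors after the first has coefficients 1,0,1,1,2,1,2,2,3,2,3,3,3,3,3,3,2,3,2,2,1,2,1,1 for degrees 0…23.
[z²³] = 1·1 + 1·1 + 1·3 + 1·3 + 1·3 = 11.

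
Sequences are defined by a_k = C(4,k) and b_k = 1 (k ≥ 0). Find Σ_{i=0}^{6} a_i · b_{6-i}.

This is [x^6] in the product of the two ordinary generating functions.
Σ = 1·1 + 4·1 + 6·1 + 4·1 + 1·1 + 0·1 + 0·1 = 16.

16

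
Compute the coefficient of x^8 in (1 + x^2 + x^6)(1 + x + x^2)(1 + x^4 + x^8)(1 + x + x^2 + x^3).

(1 + x^2 + x^6) has coefficients 1,0,1,0,0,0,1 for degrees 0…6.
(1 + x + x^2) has coefficients 1,1,1,0,0,0,0,0,0 for degrees 0…8.
Multiplying by (1 + x^4 + x^8) gives running coefficients 1,1,1,0,1,1,1,0,1 for degrees 0…8.
Finally multiplying by (1 + x + x^2 + x^3), the product of all factors after the first has coefficients 1,2,3,3,3,3,3,3,3 for degrees 0…8.
[x^8] = 1·3 + 1·3 + 1·3 = 9.

9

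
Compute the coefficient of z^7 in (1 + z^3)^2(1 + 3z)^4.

174

(1 + z^3)^2 has coefficients 1,0,0,2,0,0,1 for degrees 0…6.
(1 + 3z)^4 has coefficients 1,12,54,108,81,0,0,0 for degrees 0…7.
[z^7] = 1·0 + 2·81 + 1·12 = 174.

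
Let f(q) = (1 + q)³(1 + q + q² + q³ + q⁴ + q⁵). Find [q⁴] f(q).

8

(1 + q)³ has coefficients 1,3,3,1 for degrees 0…3.
(1 + q + q² + q³ + q⁴ + q⁵) has coefficients 1,1,1,1,1 for degrees 0…4.
[q⁴] = 1·1 + 3·1 + 3·1 + 1·1 = 8.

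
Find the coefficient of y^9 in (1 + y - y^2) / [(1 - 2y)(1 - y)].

1279

The denominator gives the recurrence a_n = 3a_(n−1) − 2a_(n−2) for n ≥ 3; the numerator fixes a_0 = 1, a_1 = 4, a_2 = 9.
Iterating: 1, 4, 9, 19, 39, 79, 159, 319, 639, 1279, so a_9 = 1279.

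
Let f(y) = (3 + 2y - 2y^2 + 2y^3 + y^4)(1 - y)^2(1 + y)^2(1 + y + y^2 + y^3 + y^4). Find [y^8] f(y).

5

(3 + 2y - 2y^2 + 2y^3 + y^4) has coefficients 3,2,-2,2,1 for degrees 0…4.
(1 - y)^2 has coefficients 1,-2,1,0,0,0,0,0,0 for degrees 0…8.
Multiplying by (1 + y)^2 gives running coefficients 1,0,-2,0,1,0,0,0,0 for degrees 0…8.
Finally multiplying by (1 + y + y^2 + y^3 + y^4), the product of all factors after the first has coefficients 1,1,-1,-1,0,-1,-1,1,1 for degrees 0…8.
[y^8] = 3·1 + 2·1 − 2·(-1) + 2·(-1) + 1·0 = 5.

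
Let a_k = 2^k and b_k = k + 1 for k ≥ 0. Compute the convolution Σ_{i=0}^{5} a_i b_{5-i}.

120

The convolution is the t^5 coefficient of A(t)B(t).
Σ = 1·6 + 2·5 + 4·4 + 8·3 + 16·2 + 32·1 = 120.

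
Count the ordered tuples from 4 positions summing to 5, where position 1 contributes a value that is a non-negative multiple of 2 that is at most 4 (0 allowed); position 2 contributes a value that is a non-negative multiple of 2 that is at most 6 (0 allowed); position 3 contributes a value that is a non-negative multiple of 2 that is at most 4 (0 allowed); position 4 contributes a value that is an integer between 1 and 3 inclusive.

9

The generating function for the choices is (1 + q² + q⁴)·(1 + q² + q⁴ + q⁶)·(1 + q² + q⁴)·(q + q² + q³); the count is [q⁵].
(1 + q² + q⁴) has coefficients 1,0,1,0,1 for degrees 0…4.
(1 + q² + q⁴ + q⁶) has coefficients 1,0,1,0,1,0 for degrees 0…5.
Multiplying by (1 + q² + q⁴) gives running coefficients 1,0,2,0,3,0 for degrees 0…5.
Finally multiplying by (q + q² + q³), the product of all factors after the first has coefficients 0,1,1,3,2,5 for degrees 0…5.
[q⁵] = 1·5 + 1·3 + 1·1 = 9.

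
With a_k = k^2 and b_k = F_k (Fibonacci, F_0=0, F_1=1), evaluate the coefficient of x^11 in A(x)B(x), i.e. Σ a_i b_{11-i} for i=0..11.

1424

Write out a_i and b_{11-i} for i = 0,…,11 and sum the products.
Σ = 0·89 + 1·55 + 4·34 + 9·21 + 16·13 + 25·8 + 36·5 + 49·3 + 64·2 + 81·1 + 100·1 + 121·0 = 1424.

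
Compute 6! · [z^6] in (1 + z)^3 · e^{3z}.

15633

The EGF product rule gives c_6 = Σ_{k_1+k_2=6} C(6; k_1,k_2) · ∏ g_i(k_i), where (1+z)^3 gives the falling factorial (3)_k; e^{3z} gives (3)^k.
g_1(k) for k = 0…6: 1, 3, 6, 6, 0, 0, 0.
g_2(k) for k = 0…6: 1, 3, 9, 27, 81, 243, 729.
c_6 = Σ_k C(6,k)·g_1(k)·g_2(6−k) = 1·1·729 + 6·3·243 + 15·6·81 + 20·6·27 = 729 + 4374 + 7290 + 3240 = 15633.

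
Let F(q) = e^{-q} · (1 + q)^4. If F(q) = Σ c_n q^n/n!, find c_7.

-225

The EGF product rule gives c_7 = Σ_{k_1+k_2=7} C(7; k_1,k_2) · ∏ g_i(k_i), where e^{-q} gives (-1)^k; (1+q)^4 gives the falling factorial (4)_k.
g_1(k) for k = 0…7: 1, -1, 1, -1, 1, -1, 1, -1.
g_2(k) for k = 0…7: 1, 4, 12, 24, 24, 0, 0, 0.
c_7 = Σ_k C(7,k)·g_1(k)·g_2(7−k) = 35·(-1)·24 + 35·1·24 + 21·(-1)·12 + 7·1·4 + 1·(-1)·1 = −840 + 840 − 252 + 28 − 1 = -225.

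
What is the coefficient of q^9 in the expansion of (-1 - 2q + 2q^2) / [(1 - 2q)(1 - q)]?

-1535

The denominator gives the recurrence a_n = 3a_(n−1) − 2a_(n−2) for n ≥ 3; the numerator fixes a_0 = -1, a_1 = -5, a_2 = -11.
Iterating: -1, -5, -11, -23, -47, -95, -191, -383, -767, -1535, so a_9 = -1535.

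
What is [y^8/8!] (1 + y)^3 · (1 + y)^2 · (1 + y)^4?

The EGF product rule gives c_8 = Σ_{k_1+k_2+k_3=8} C(8; k_1,k_2,k_3) · ∏ g_i(k_i), where (1+y)^3 gives the falling factorial (3)_k; (1+y)^2 gives the falling factorial (2)_k; (1+y)^4 gives the falling factorial (4)_k.
g_1(k) for k = 0…8: 1, 3, 6, 6, 0, 0, 0, 0, 0.
g_2(k) for k = 0…8: 1, 2, 2, 0, 0, 0, 0, 0, 0.
g_3(k) for k = 0…8: 1, 4, 12, 24, 24, 0, 0, 0, 0.
First combine the last two factors: h(k) = Σ_j C(k,j)·g_2(j)·g_3(k−j) for k = 0…8: 1, 6, 30, 120, 360, 720, 720, 0, 0.
c_8 = Σ_k C(8,k)·g_1(k)·h(8−k) = 28·6·720 + 56·6·720 = 120960 + 241920 = 362880.

362880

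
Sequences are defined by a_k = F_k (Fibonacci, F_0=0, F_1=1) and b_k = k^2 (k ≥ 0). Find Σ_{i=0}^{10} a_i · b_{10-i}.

Write out a_i and b_{10-i} for i = 0,…,10 and sum the products.
Σ = 0·100 + 1·81 + 1·64 + 2·49 + 3·36 + 5·25 + 8·16 + 13·9 + 21·4 + 34·1 + 55·0 = 839.

839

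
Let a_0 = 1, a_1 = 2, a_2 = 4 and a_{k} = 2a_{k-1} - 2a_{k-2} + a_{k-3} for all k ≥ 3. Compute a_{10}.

4

The ordinary generating function has denominator 1 - 2t + 2t^2 - t^3.
Iterating the recurrence: a_0,…,a_{10} = 1, 2, 4, 5, 4, 2, 1, 2, 4, 5, 4.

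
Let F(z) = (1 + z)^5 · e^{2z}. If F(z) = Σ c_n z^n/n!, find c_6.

The EGF product rule gives c_6 = Σ_{k_1+k_2=6} C(6; k_1,k_2) · ∏ g_i(k_i), where (1+z)^5 gives the falling factorial (5)_k; e^{2z} gives (2)^k.
g_1(k) for k = 0…6: 1, 5, 20, 60, 120, 120, 0.
g_2(k) for k = 0…6: 1, 2, 4, 8, 16, 32, 64.
c_6 = Σ_k C(6,k)·g_1(k)·g_2(6−k) = 1·1·64 + 6·5·32 + 15·20·16 + 20·60·8 + 15·120·4 + 6·120·2 = 64 + 960 + 4800 + 9600 + 7200 + 1440 = 24064.

24064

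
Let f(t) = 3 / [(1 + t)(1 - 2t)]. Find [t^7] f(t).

255

The denominator gives the recurrence a_n = a_(n−1) + 2a_(n−2) for n ≥ 2; the numerator fixes a_0 = 3, a_1 = 3.
Iterating: 3, 3, 9, 15, 33, 63, 129, 255, so a_7 = 255.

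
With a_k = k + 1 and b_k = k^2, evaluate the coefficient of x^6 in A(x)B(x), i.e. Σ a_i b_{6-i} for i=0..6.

Write out a_i and b_{6-i} for i = 0,…,6 and sum the products.
Σ = 1·36 + 2·25 + 3·16 + 4·9 + 5·4 + 6·1 + 7·0 = 196.

196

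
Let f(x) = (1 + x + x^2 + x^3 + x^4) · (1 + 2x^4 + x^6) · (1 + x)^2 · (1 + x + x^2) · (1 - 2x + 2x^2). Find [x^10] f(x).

28

(1 + x + x^2 + x^3 + x^4) has coefficients 1,1,1,1,1 for degrees 0…4.
(1 + 2x^4 + x^6) has coefficients 1,0,0,0,2,0,1,0,0,0,0 for degrees 0…10.
Multiplying by (1 + x)^2 gives running coefficients 1,2,1,0,2,4,3,2,1,0,0 for degrees 0…10.
Multiplying by (1 + x + x^2) gives running coefficients 1,3,4,3,3,6,9,9,6,3,1 for degrees 0…10.
Finally multiplying by (1 - 2x + 2x^2), the product of all factors after the first has coefficients 1,1,0,1,5,6,3,3,6,9,7 for degrees 0…10.
[x^10] = 1·7 + 1·9 + 1·6 + 1·3 + 1·3 = 28.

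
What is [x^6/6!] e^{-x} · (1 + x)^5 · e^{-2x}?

-621

The EGF product rule gives c_6 = Σ_{k_1+k_2+k_3=6} C(6; k_1,k_2,k_3) · ∏ g_i(k_i), where e^{-x} gives (-1)^k; (1+x)^5 gives the falling factorial (5)_k; e^{-2x} gives (-2)^k.
g_1(k) for k = 0…6: 1, -1, 1, -1, 1, -1, 1.
g_2(k) for k = 0…6: 1, 5, 20, 60, 120, 120, 0.
g_3(k) for k = 0…6: 1, -2, 4, -8, 16, -32, 64.
First combine the last two factors: h(k) = Σ_j C(k,j)·g_2(j)·g_3(k−j) for k = 0…6: 1, 3, 4, -8, -24, 88, 64.
c_6 = Σ_k C(6,k)·g_1(k)·h(6−k) = 1·1·64 + 6·(-1)·88 + 15·1·(-24) + 20·(-1)·(-8) + 15·1·4 + 6·(-1)·3 + 1·1·1 = 64 − 528 − 360 + 160 + 60 − 18 + 1 = -621.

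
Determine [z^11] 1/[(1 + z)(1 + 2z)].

-4095

Partial fractions give a closed form: a_n = (-1)·(-1)^n + (2)·(-2)^n.
At n = 11: a_11 = -4095.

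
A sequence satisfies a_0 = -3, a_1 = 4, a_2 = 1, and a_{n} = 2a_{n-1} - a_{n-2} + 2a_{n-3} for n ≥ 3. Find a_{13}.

-3272

The ordinary generating function has denominator 1 - 2q + q^2 - 2q^3.
Iterating the recurrence: a_0,…,a_{13} = -3, 4, 1, -8, -9, -8, -23, -56, -105, -200, -407, -824, -1641, -3272.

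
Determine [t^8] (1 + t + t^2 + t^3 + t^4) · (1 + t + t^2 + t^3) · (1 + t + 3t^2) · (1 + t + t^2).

36

(1 + t + t^2 + t^3 + t^4) has coefficients 1,1,1,1,1 for degrees 0…4.
(1 + t + t^2 + t^3) has coefficients 1,1,1,1,0,0,0,0,0 for degrees 0…8.
Multiplying by (1 + t + 3t^2) gives running coefficients 1,2,5,5,4,3,0,0,0 for degrees 0…8.
Finally multiplying by (1 + t + t^2), the product of all factors after the first has coefficients 1,3,8,12,14,12,7,3,0 for degrees 0…8.
[t^8] = 1·0 + 1·3 + 1·7 + 1·12 + 1·14 = 36.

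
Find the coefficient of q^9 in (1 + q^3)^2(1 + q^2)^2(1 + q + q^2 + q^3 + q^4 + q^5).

(1 + q^3)^2 has coefficients 1,0,0,2,0,0,1 for degrees 0…6.
(1 + q^2)^2 has coefficients 1,0,2,0,1,0,0,0,0,0 for degrees 0…9.
Finally multiplying by (1 + q + q^2 + q^3 + q^4 + q^5), the product of all factors after the first has coefficients 1,1,3,3,4,4,3,3,1,1 for degrees 0…9.
[q^9] = 1·1 + 2·3 + 1·3 = 10.

10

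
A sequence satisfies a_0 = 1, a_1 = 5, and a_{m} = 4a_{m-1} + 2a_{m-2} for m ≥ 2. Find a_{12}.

66984256

The ordinary generating function has denominator 1 - 4q - 2q^2.
Iterating the recurrence: a_0,…,a_{12} = 1, 5, 22, 98, 436, 1940, 8632, 38408, 170896, 760400, 3383392, 15054368, 66984256.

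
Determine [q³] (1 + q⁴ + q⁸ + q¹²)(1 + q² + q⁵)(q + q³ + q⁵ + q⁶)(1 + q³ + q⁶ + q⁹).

(1 + q⁴ + q⁸ + q¹²) has coefficients 1,0,0,0 for degrees 0…3.
(1 + q² + q⁵) has coefficients 1,0,1,0 for degrees 0…3.
Multiplying by (q + q³ + q⁵ + q⁶) gives running coefficients 0,1,0,2 for degrees 0…3.
Finally multiplying by (1 + q³ + q⁶ + q⁹), the product of all factors after the first has coefficients 0,1,0,2 for degrees 0…3.
[q³] = 1·2 = 2.

2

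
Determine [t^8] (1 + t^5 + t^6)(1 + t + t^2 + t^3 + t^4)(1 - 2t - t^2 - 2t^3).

-6

(1 + t^5 + t^6) has coefficients 1,0,0,0,0,1,1 for degrees 0…6.
(1 + t + t^2 + t^3 + t^4) has coefficients 1,1,1,1,1,0,0,0,0 for degrees 0…8.
Finally multiplying by (1 - 2t - t^2 - 2t^3), the product of all factors after the first has coefficients 1,-1,-2,-4,-4,-5,-3,-2,0 for degrees 0…8.
[t^8] = 1·0 + 1·(-4) + 1·(-2) = -6.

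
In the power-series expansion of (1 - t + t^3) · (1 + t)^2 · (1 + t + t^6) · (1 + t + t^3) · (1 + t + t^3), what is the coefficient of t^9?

8

(1 - t + t^3) has coefficients 1,-1,0,1 for degrees 0…3.
(1 + t)^2 has coefficients 1,2,1,0,0,0,0,0,0,0 for degrees 0…9.
Multiplying by (1 + t + t^6) gives running coefficients 1,3,3,1,0,0,1,2,1,0 for degrees 0…9.
Multiplying by (1 + t + t^3) gives running coefficients 1,4,6,5,4,3,2,3,3,2 for degrees 0…9.
Finally multiplying by (1 + t + t^3), the product of all factors after the first has coefficients 1,5,10,12,13,13,10,9,9,7 for degrees 0…9.
[t^9] = 1·7 − 1·9 + 1·10 = 8.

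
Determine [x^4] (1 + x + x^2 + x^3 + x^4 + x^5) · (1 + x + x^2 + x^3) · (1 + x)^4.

(1 + x + x^2 + x^3 + x^4 + x^5) has coefficients 1,1,1,1,1 for degrees 0…4.
(1 + x + x^2 + x^3) has coefficients 1,1,1,1,0 for degrees 0…4.
Finally multiplying by (1 + x)^4, the product of all factors after the first has coefficients 1,5,11,15,15 for degrees 0…4.
[x^4] = 1·15 + 1·15 + 1·11 + 1·5 + 1·1 = 47.

47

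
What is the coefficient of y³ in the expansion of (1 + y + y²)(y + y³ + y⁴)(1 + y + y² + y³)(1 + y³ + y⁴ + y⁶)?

4

(1 + y + y²) has coefficients 1,1,1 for degrees 0…2.
(y + y³ + y⁴) has coefficients 0,1,0,1 for degrees 0…3.
Multiplying by (1 + y + y² + y³) gives running coefficients 0,1,1,2 for degrees 0…3.
Finally multiplying by (1 + y³ + y⁴ + y⁶), the product of all factors after the first has coefficients 0,1,1,2 for degrees 0…3.
[y³] = 1·2 + 1·1 + 1·1 = 4.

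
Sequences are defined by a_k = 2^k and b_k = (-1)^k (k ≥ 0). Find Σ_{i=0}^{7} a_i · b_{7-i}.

The convolution is the t^7 coefficient of A(t)B(t).
Σ = 1·(-1) + 2·1 + 4·(-1) + 8·1 + 16·(-1) + 32·1 + 64·(-1) + 128·1 = 85.

85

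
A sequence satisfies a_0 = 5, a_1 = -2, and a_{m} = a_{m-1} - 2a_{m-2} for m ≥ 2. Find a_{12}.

-320

The ordinary generating function has denominator 1 - t + 2t^2.
Iterating the recurrence: a_0,…,a_{12} = 5, -2, -12, -8, 16, 32, 0, -64, -64, 64, 192, 64, -320.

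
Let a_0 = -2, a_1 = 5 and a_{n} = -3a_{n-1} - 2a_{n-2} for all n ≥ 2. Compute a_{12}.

The ordinary generating function has denominator 1 + 3y + 2y^2.
Iterating the recurrence: a_0,…,a_{12} = -2, 5, -11, 23, -47, 95, -191, 383, -767, 1535, -3071, 6143, -12287.

-12287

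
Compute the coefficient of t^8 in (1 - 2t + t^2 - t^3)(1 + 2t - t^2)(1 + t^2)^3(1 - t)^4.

-233

(1 - 2t + t^2 - t^3) has coefficients 1,-2,1,-1 for degrees 0…3.
(1 + 2t - t^2) has coefficients 1,2,-1,0,0,0,0,0,0 for degrees 0…8.
Multiplying by (1 + t^2)^3 gives running coefficients 1,2,2,6,0,6,-2,2,-1 for degrees 0…8.
Finally multiplying by (1 - t)^4, the product of all factors after the first has coefficients 1,-2,0,6,-19,36,-48,52,-45 for degrees 0…8.
[t^8] = 1·(-45) − 2·52 + 1·(-48) − 1·36 = -233.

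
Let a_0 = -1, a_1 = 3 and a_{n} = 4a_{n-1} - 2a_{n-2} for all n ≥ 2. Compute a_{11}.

931616

The ordinary generating function has denominator 1 - 4t + 2t^2.
Iterating the recurrence: a_0,…,a_{11} = -1, 3, 14, 50, 172, 588, 2008, 6856, 23408, 79920, 272864, 931616.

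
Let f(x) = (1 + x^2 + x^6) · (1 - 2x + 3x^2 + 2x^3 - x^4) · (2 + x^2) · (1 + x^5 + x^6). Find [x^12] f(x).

-1

(1 + x^2 + x^6) has coefficients 1,0,1,0,0,0,1 for degrees 0…6.
(1 - 2x + 3x^2 + 2x^3 - x^4) has coefficients 1,-2,3,2,-1,0,0,0,0,0,0,0,0 for degrees 0…12.
Multiplying by (2 + x^2) gives running coefficients 2,-4,7,2,1,2,-1,0,0,0,0,0,0 for degrees 0…12.
Finally multiplying by (1 + x^5 + x^6), the product of all factors after the first has coefficients 2,-4,7,2,1,4,-3,3,9,3,3,1,-1 for degrees 0…12.
[x^12] = 1·(-1) + 1·3 + 1·(-3) = -1.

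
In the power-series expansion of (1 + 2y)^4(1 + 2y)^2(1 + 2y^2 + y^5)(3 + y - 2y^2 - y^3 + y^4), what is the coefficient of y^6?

(1 + 2y)^4 has coefficients 1,8,24,32,16 for degrees 0…4.
(1 + 2y)^2 has coefficients 1,4,4,0,0,0,0 for degrees 0…6.
Multiplying by (1 + 2y^2 + y^5) gives running coefficients 1,4,6,8,8,1,4 for degrees 0…6.
Finally multiplying by (3 + y - 2y^2 - y^3 + y^4), the product of all factors after the first has coefficients 3,13,20,21,17,-7,-5 for degrees 0…6.
[y^6] = 1·(-5) + 8·(-7) + 24·17 + 32·21 + 16·20 = 1339.

1339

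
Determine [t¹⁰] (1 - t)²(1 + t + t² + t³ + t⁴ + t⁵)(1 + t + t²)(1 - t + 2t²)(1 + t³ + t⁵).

-2

(1 - t)² has coefficients 1,-2,1 for degrees 0…2.
(1 + t + t² + t³ + t⁴ + t⁵) has coefficients 1,1,1,1,1,1,0,0,0,0,0 for degrees 0…10.
Multiplying by (1 + t + t²) gives running coefficients 1,2,3,3,3,3,2,1,0,0,0 for degrees 0…10.
Multiplying by (1 - t + 2t²) gives running coefficients 1,1,3,4,6,6,5,5,3,2,0 for degrees 0…10.
Finally multiplying by (1 + t³ + t⁵), the product of all factors after the first has coefficients 1,1,3,5,7,10,10,14,13,13,11 for degrees 0…10.
[t¹⁰] = 1·11 − 2·13 + 1·13 = -2.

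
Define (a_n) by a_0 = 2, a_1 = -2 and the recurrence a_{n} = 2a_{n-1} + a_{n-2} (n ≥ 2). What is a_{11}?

-6726

The ordinary generating function has denominator 1 - 2z - z^2.
Iterating the recurrence: a_0,…,a_{11} = 2, -2, -2, -6, -14, -34, -82, -198, -478, -1154, -2786, -6726.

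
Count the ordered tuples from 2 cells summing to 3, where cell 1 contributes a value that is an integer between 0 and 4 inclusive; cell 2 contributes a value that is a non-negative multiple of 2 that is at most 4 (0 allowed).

2

The generating function for the choices is (1 + t + t² + t³ + t⁴)·(1 + t² + t⁴); the count is [t³].
(1 + t + t² + t³ + t⁴) has coefficients 1,1,1,1 for degrees 0…3.
(1 + t² + t⁴) has coefficients 1,0,1,0 for degrees 0…3.
[t³] = 1·0 + 1·1 + 1·0 + 1·1 = 2.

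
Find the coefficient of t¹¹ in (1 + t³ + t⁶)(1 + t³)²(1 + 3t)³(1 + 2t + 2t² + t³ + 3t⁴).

573

(1 + t³ + t⁶) has coefficients 1,0,0,1,0,0,1 for degrees 0…6.
(1 + t³)² has coefficients 1,0,0,2,0,0,1,0,0,0,0,0 for degrees 0…11.
Multiplying by (1 + 3t)³ gives running coefficients 1,9,27,29,18,54,55,9,27,27,0,0 for degrees 0…11.
Finally multiplying by (1 + 2t + 2t² + t³ + 3t⁴), the product of all factors after the first has coefficients 1,11,47,102,142,202,309,332,263,316,282,108 for degrees 0…11.
[t¹¹] = 1·108 + 1·263 + 1·202 = 573.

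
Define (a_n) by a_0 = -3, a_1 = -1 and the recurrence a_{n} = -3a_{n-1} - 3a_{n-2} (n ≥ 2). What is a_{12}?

The ordinary generating function has denominator 1 + 3t + 3t^2.
Iterating the recurrence: a_0,…,a_{12} = -3, -1, 12, -33, 63, -90, 81, 27, -324, 891, -1701, 2430, -2187.

-2187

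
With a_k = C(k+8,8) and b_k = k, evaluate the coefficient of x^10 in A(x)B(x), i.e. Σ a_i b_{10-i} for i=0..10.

This is [x^10] in the product of the two ordinary generating functions.
Σ = 1·10 + 9·9 + 45·8 + 165·7 + 495·6 + 1287·5 + 3003·4 + 6435·3 + 12870·2 + 24310·1 + 43758·0 = 92378.

92378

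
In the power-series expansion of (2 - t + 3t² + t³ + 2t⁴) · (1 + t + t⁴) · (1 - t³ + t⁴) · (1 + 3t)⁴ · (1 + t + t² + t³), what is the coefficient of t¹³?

1338

(2 - t + 3t² + t³ + 2t⁴) has coefficients 2,-1,3,1,2 for degrees 0…4.
(1 + t + t⁴) has coefficients 1,1,0,0,1,0,0,0,0,0,0,0,0,0 for degrees 0…13.
Multiplying by (1 - t³ + t⁴) gives running coefficients 1,1,0,-1,1,1,0,-1,1,0,0,0,0,0 for degrees 0…13.
Multiplying by (1 + 3t)⁴ gives running coefficients 1,13,66,161,178,40,-42,80,178,39,-54,27,81,0 for degrees 0…13.
Finally multiplying by (1 + t + t² + t³), the product of all factors after the first has coefficients 1,14,80,241,418,445,337,256,256,255,243,190,93,54 for degrees 0…13.
[t¹³] = 2·54 − 1·93 + 3·190 + 1·243 + 2·255 = 1338.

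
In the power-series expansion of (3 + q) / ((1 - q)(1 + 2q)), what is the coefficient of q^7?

-212

Partial fractions give a closed form: a_n = (4/3)·1^n + (5/3)·(-2)^n.
At n = 7: a_7 = -212.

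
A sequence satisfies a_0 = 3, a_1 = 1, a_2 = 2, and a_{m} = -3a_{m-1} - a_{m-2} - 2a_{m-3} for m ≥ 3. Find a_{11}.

-56800

The ordinary generating function has denominator 1 + 3q + q^2 + 2q^3.
Iterating the recurrence: a_0,…,a_{11} = 3, 1, 2, -13, 35, -96, 279, -811, 2346, -6785, 19631, -56800.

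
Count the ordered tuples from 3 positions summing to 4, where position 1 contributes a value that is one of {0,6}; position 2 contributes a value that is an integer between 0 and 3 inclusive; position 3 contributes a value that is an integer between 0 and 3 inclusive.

3

The generating function for the choices is (1 + x^6)·(1 + x + x^2 + x^3)·(1 + x + x^2 + x^3); the count is [x^4].
(1 + x^6) has coefficients 1,0,0,0,0 for degrees 0…4.
(1 + x + x^2 + x^3) has coefficients 1,1,1,1,0 for degrees 0…4.
Finally multiplying by (1 + x + x^2 + x^3), the product of all factors after the first has coefficients 1,2,3,4,3 for degrees 0…4.
[x^4] = 1·3 = 3.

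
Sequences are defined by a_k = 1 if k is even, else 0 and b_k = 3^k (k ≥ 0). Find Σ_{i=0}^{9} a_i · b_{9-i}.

22143

Write out a_i and b_{9-i} for i = 0,…,9 and sum the products.
Σ = 1·19683 + 0·6561 + 1·2187 + 0·729 + 1·243 + 0·81 + 1·27 + 0·9 + 1·3 + 0·1 = 22143.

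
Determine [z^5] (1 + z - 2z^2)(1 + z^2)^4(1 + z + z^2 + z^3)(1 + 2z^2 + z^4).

28

(1 + z - 2z^2) has coefficients 1,1,-2 for degrees 0…2.
(1 + z^2)^4 has coefficients 1,0,4,0,6,0 for degrees 0…5.
Multiplying by (1 + z + z^2 + z^3) gives running coefficients 1,1,5,5,10,10 for degrees 0…5.
Finally multiplying by (1 + 2z^2 + z^4), the product of all factors after the first has coefficients 1,1,7,7,21,21 for degrees 0…5.
[z^5] = 1·21 + 1·21 − 2·7 = 28.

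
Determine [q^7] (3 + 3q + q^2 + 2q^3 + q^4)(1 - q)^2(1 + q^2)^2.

3

(3 + 3q + q^2 + 2q^3 + q^4) has coefficients 3,3,1,2,1 for degrees 0…4.
(1 - q)^2 has coefficients 1,-2,1,0,0,0,0,0 for degrees 0…7.
Finally multiplying by (1 + q^2)^2, the product of all factors after the first has coefficients 1,-2,3,-4,3,-2,1,0 for degrees 0…7.
[q^7] = 3·0 + 3·1 + 1·(-2) + 2·3 + 1·(-4) = 3.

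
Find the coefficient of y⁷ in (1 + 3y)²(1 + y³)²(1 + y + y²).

(1 + 3y)² has coefficients 1,6,9 for degrees 0…2.
(1 + y³)² has coefficients 1,0,0,2,0,0,1,0 for degrees 0…7.
Finally multiplying by (1 + y + y²), the product of all factors after the first has coefficients 1,1,1,2,2,2,1,1 for degrees 0…7.
[y⁷] = 1·1 + 6·1 + 9·2 = 25.

25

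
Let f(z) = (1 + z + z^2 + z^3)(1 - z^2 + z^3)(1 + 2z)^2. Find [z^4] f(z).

4

(1 + z + z^2 + z^3) has coefficients 1,1,1,1 for degrees 0…3.
(1 - z^2 + z^3) has coefficients 1,0,-1,1,0 for degrees 0…4.
Finally multiplying by (1 + 2z)^2, the product of all factors after the first has coefficients 1,4,3,-3,0 for degrees 0…4.
[z^4] = 1·0 + 1·(-3) + 1·3 + 1·4 = 4.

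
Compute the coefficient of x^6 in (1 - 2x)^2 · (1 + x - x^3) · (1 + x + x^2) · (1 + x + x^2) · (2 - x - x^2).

5

(1 - 2x)^2 has coefficients 1,-4,4 for degrees 0…2.
(1 + x - x^3) has coefficients 1,1,0,-1,0,0,0 for degrees 0…6.
Multiplying by (1 + x + x^2) gives running coefficients 1,2,2,0,-1,-1,0 for degrees 0…6.
Multiplying by (1 + x + x^2) gives running coefficients 1,3,5,4,1,-2,-2 for degrees 0…6.
Finally multiplying by (2 - x - x^2), the product of all factors after the first has coefficients 2,5,6,0,-7,-9,-3 for degrees 0…6.
[x^6] = 1·(-3) − 4·(-9) + 4·(-7) = 5.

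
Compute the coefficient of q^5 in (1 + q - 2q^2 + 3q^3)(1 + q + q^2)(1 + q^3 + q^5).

4

(1 + q - 2q^2 + 3q^3) has coefficients 1,1,-2,3 for degrees 0…3.
(1 + q + q^2) has coefficients 1,1,1,0,0,0 for degrees 0…5.
Finally multiplying by (1 + q^3 + q^5), the product of all factors after the first has coefficients 1,1,1,1,1,2 for degrees 0…5.
[q^5] = 1·2 + 1·1 − 2·1 + 3·1 = 4.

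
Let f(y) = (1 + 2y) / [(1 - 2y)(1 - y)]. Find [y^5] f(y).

125

Partial fractions give a closed form: a_n = (4)·2^n + (-3)·1^n.
At n = 5: a_5 = 125.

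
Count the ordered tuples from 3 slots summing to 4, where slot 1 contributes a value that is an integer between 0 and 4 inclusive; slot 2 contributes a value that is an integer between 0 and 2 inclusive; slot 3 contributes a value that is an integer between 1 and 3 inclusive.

8

The generating function for the choices is (1 + q + q² + q³ + q⁴)·(1 + q + q²)·(q + q² + q³); the count is [q⁴].
(1 + q + q² + q³ + q⁴) has coefficients 1,1,1,1,1 for degrees 0…4.
(1 + q + q²) has coefficients 1,1,1,0,0 for degrees 0…4.
Finally multiplying by (q + q² + q³), the product of all factors after the first has coefficients 0,1,2,3,2 for degrees 0…4.
[q⁴] = 1·2 + 1·3 + 1·2 + 1·1 + 1·0 = 8.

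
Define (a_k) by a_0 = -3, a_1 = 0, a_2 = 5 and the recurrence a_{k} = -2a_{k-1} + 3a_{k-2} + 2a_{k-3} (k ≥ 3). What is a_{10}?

23357

The ordinary generating function has denominator 1 + 2t - 3t^2 - 2t^3.
Iterating the recurrence: a_0,…,a_{10} = -3, 0, 5, -16, 47, -132, 373, -1048, 2951, -8300, 23357.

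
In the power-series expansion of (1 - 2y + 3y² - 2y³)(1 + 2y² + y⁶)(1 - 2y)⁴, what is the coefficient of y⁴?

(1 - 2y + 3y² - 2y³) has coefficients 1,-2,3,-2 for degrees 0…3.
(1 + 2y² + y⁶) has coefficients 1,0,2,0,0 for degrees 0…4.
Finally multiplying by (1 - 2y)⁴, the product of all factors after the first has coefficients 1,-8,26,-48,64 for degrees 0…4.
[y⁴] = 1·64 − 2·(-48) + 3·26 − 2·(-8) = 254.

254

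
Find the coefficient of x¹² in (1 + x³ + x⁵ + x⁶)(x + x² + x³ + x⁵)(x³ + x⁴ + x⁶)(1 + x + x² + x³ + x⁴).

27

(1 + x³ + x⁵ + x⁶) has coefficients 1,0,0,1,0,1,1 for degrees 0…6.
(x + x² + x³ + x⁵) has coefficients 0,1,1,1,0,1,0,0,0,0,0,0,0 for degrees 0…12.
Multiplying by (x³ + x⁴ + x⁶) gives running coefficients 0,0,0,0,1,2,2,2,2,2,0,1,0 for degrees 0…12.
Finally multiplying by (1 + x + x² + x³ + x⁴), the product of all factors after the first has coefficients 0,0,0,0,1,3,5,7,9,10,8,7,5 for degrees 0…12.
[x¹²] = 1·5 + 1·10 + 1·7 + 1·5 = 27.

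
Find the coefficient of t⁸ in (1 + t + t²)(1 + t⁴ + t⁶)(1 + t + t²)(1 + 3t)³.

202

(1 + t + t²) has coefficients 1,1,1 for degrees 0…2.
(1 + t⁴ + t⁶) has coefficients 1,0,0,0,1,0,1,0,0 for degrees 0…8.
Multiplying by (1 + t + t²) gives running coefficients 1,1,1,0,1,1,2,1,1 for degrees 0…8.
Finally multiplying by (1 + 3t)³, the product of all factors after the first has coefficients 1,10,37,63,55,37,38,73,91 for degrees 0…8.
[t⁸] = 1·91 + 1·73 + 1·38 = 202.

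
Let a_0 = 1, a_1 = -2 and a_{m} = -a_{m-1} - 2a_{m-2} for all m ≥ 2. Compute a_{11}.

The ordinary generating function has denominator 1 + z + 2z^2.
Iterating the recurrence: a_0,…,a_{11} = 1, -2, 0, 4, -4, -4, 12, -4, -20, 28, 12, -68.

-68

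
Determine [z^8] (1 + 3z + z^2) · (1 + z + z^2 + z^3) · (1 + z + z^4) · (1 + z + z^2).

(1 + 3z + z^2) has coefficients 1,3,1 for degrees 0…2.
(1 + z + z^2 + z^3) has coefficients 1,1,1,1,0,0,0,0,0 for degrees 0…8.
Multiplying by (1 + z + z^4) gives running coefficients 1,2,2,2,2,1,1,1,0 for degrees 0…8.
Finally multiplying by (1 + z + z^2), the product of all factors after the first has coefficients 1,3,5,6,6,5,4,3,2 for degrees 0…8.
[z^8] = 1·2 + 3·3 + 1·4 = 15.

15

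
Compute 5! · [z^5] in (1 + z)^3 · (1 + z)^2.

120

The EGF product rule gives c_5 = Σ_{k_1+k_2=5} C(5; k_1,k_2) · ∏ g_i(k_i), where (1+z)^3 gives the falling factorial (3)_k; (1+z)^2 gives the falling factorial (2)_k.
g_1(k) for k = 0…5: 1, 3, 6, 6, 0, 0.
g_2(k) for k = 0…5: 1, 2, 2, 0, 0, 0.
c_5 = Σ_k C(5,k)·g_1(k)·g_2(5−k) = 10·6·2 = 120.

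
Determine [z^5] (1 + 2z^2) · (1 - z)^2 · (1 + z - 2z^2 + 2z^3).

(1 + 2z^2) has coefficients 1,0,2 for degrees 0…2.
(1 - z)^2 has coefficients 1,-2,1,0,0,0 for degrees 0…5.
Finally multiplying by (1 + z - 2z^2 + 2z^3), the product of all factors after the first has coefficients 1,-1,-3,7,-6,2 for degrees 0…5.
[z^5] = 1·2 + 2·7 = 16.

16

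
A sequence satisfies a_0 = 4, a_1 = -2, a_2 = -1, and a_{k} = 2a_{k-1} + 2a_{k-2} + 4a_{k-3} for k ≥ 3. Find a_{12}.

104224

The ordinary generating function has denominator 1 - 2x - 2x^2 - 4x^3.
Iterating the recurrence: a_0,…,a_{12} = 4, -2, -1, 10, 10, 36, 132, 376, 1160, 3600, 11024, 33888, 104224.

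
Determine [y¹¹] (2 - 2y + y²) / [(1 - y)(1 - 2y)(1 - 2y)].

The denominator gives the recurrence a_n = 5a_(n−1) − 8a_(n−2) + 4a_(n−3) for n ≥ 3; the numerator fixes a_0 = 2, a_1 = 8, a_2 = 25.
Iterating: 2, 8, 25, 69, 177, 433, 1025, 2369, 5377, 12033, 26625, 58369, so a_11 = 58369.

58369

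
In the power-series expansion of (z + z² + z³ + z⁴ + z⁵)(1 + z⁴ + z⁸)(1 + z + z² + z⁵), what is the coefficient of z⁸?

4

(z + z² + z³ + z⁴ + z⁵) has coefficients 0,1,1,1,1,1 for degrees 0…5.
(1 + z⁴ + z⁸) has coefficients 1,0,0,0,1,0,0,0,1 for degrees 0…8.
Finally multiplying by (1 + z + z² + z⁵), the product of all factors after the first has coefficients 1,1,1,0,1,2,1,0,1 for degrees 0…8.
[z⁸] = 1·0 + 1·1 + 1·2 + 1·1 + 1·0 = 4.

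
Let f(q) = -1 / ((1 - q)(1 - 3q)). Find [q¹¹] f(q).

-265720

Partial fractions give a closed form: a_n = (1/2)·1^n + (-3/2)·3^n.
At n = 11: a_11 = -265720.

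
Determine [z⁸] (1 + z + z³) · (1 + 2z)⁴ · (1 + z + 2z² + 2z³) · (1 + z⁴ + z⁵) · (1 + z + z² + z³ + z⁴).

(1 + z + z³) has coefficients 1,1,0,1 for degrees 0…3.
(1 + 2z)⁴ has coefficients 1,8,24,32,16,0,0,0,0 for degrees 0…8.
Multiplying by (1 + z + 2z² + 2z³) gives running coefficients 1,9,34,74,112,128,96,32,0 for degrees 0…8.
Multiplying by (1 + z⁴ + z⁵) gives running coefficients 1,9,34,74,113,138,139,140,186 for degrees 0…8.
Finally multiplying by (1 + z + z² + z³ + z⁴), the product of all factors after the first has coefficients 1,10,44,118,231,368,498,604,716 for degrees 0…8.
[z⁸] = 1·716 + 1·604 + 1·368 = 1688.

1688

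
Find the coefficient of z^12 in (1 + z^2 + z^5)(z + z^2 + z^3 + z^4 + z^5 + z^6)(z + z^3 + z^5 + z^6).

7

(1 + z^2 + z^5) has coefficients 1,0,1,0,0,1 for degrees 0…5.
(z + z^2 + z^3 + z^4 + z^5 + z^6) has coefficients 0,1,1,1,1,1,1,0,0,0,0,0,0 for degrees 0…12.
Finally multiplying by (z + z^3 + z^5 + z^6), the product of all factors after the first has coefficients 0,0,1,1,2,2,3,4,3,3,2,2,1 for degrees 0…12.
[z^12] = 1·1 + 1·2 + 1·4 = 7.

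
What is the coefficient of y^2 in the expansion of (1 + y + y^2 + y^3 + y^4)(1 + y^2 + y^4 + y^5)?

(1 + y + y^2 + y^3 + y^4) has coefficients 1,1,1 for degrees 0…2.
(1 + y^2 + y^4 + y^5) has coefficients 1,0,1 for degrees 0…2.
[y^2] = 1·1 + 1·0 + 1·1 = 2.

2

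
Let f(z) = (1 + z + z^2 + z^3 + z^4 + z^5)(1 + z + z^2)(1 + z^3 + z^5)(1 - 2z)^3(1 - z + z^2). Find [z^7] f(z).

17

(1 + z + z^2 + z^3 + z^4 + z^5) has coefficients 1,1,1,1,1,1 for degrees 0…5.
(1 + z + z^2) has coefficients 1,1,1,0,0,0,0,0 for degrees 0…7.
Multiplying by (1 + z^3 + z^5) gives running coefficients 1,1,1,1,1,2,1,1 for degrees 0…7.
Multiplying by (1 - 2z)^3 gives running coefficients 1,-5,7,-1,-1,0,-7,11 for degrees 0…7.
Finally multiplying by (1 - z + z^2), the product of all factors after the first has coefficients 1,-6,13,-13,7,0,-8,18 for degrees 0…7.
[z^7] = 1·18 + 1·(-8) + 1·0 + 1·7 + 1·(-13) + 1·13 = 17.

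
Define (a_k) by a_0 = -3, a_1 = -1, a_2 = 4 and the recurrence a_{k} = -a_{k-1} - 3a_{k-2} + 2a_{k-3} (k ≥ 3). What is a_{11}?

1508

The ordinary generating function has denominator 1 + x + 3x^2 - 2x^3.
Iterating the recurrence: a_0,…,a_{11} = -3, -1, 4, -7, -7, 36, -29, -93, 252, -31, -911, 1508.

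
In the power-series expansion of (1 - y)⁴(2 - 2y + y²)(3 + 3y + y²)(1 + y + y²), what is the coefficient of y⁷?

(1 - y)⁴ has coefficients 1,-4,6,-4,1 for degrees 0…4.
(2 - 2y + y²) has coefficients 2,-2,1,0,0,0,0,0 for degrees 0…7.
Multiplying by (3 + 3y + y²) gives running coefficients 6,0,-1,1,1,0,0,0 for degrees 0…7.
Finally multiplying by (1 + y + y²), the product of all factors after the first has coefficients 6,6,5,0,1,2,1,0 for degrees 0…7.
[y⁷] = 1·0 − 4·1 + 6·2 − 4·1 + 1·0 = 4.

4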